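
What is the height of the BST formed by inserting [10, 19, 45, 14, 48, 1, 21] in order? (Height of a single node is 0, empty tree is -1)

Insertion order: [10, 19, 45, 14, 48, 1, 21]
Tree (level-order array): [10, 1, 19, None, None, 14, 45, None, None, 21, 48]
Compute height bottom-up (empty subtree = -1):
  height(1) = 1 + max(-1, -1) = 0
  height(14) = 1 + max(-1, -1) = 0
  height(21) = 1 + max(-1, -1) = 0
  height(48) = 1 + max(-1, -1) = 0
  height(45) = 1 + max(0, 0) = 1
  height(19) = 1 + max(0, 1) = 2
  height(10) = 1 + max(0, 2) = 3
Height = 3


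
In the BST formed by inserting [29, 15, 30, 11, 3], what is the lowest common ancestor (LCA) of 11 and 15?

Tree insertion order: [29, 15, 30, 11, 3]
Tree (level-order array): [29, 15, 30, 11, None, None, None, 3]
In a BST, the LCA of p=11, q=15 is the first node v on the
root-to-leaf path with p <= v <= q (go left if both < v, right if both > v).
Walk from root:
  at 29: both 11 and 15 < 29, go left
  at 15: 11 <= 15 <= 15, this is the LCA
LCA = 15


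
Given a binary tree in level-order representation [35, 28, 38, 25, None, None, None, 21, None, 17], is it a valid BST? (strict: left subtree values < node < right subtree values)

Level-order array: [35, 28, 38, 25, None, None, None, 21, None, 17]
Validate using subtree bounds (lo, hi): at each node, require lo < value < hi,
then recurse left with hi=value and right with lo=value.
Preorder trace (stopping at first violation):
  at node 35 with bounds (-inf, +inf): OK
  at node 28 with bounds (-inf, 35): OK
  at node 25 with bounds (-inf, 28): OK
  at node 21 with bounds (-inf, 25): OK
  at node 17 with bounds (-inf, 21): OK
  at node 38 with bounds (35, +inf): OK
No violation found at any node.
Result: Valid BST


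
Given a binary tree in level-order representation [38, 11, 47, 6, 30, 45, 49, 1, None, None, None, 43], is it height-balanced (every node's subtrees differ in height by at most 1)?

Tree (level-order array): [38, 11, 47, 6, 30, 45, 49, 1, None, None, None, 43]
Definition: a tree is height-balanced if, at every node, |h(left) - h(right)| <= 1 (empty subtree has height -1).
Bottom-up per-node check:
  node 1: h_left=-1, h_right=-1, diff=0 [OK], height=0
  node 6: h_left=0, h_right=-1, diff=1 [OK], height=1
  node 30: h_left=-1, h_right=-1, diff=0 [OK], height=0
  node 11: h_left=1, h_right=0, diff=1 [OK], height=2
  node 43: h_left=-1, h_right=-1, diff=0 [OK], height=0
  node 45: h_left=0, h_right=-1, diff=1 [OK], height=1
  node 49: h_left=-1, h_right=-1, diff=0 [OK], height=0
  node 47: h_left=1, h_right=0, diff=1 [OK], height=2
  node 38: h_left=2, h_right=2, diff=0 [OK], height=3
All nodes satisfy the balance condition.
Result: Balanced


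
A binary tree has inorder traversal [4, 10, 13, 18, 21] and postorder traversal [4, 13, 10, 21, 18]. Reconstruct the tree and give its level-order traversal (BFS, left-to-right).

Inorder:   [4, 10, 13, 18, 21]
Postorder: [4, 13, 10, 21, 18]
Algorithm: postorder visits root last, so walk postorder right-to-left;
each value is the root of the current inorder slice — split it at that
value, recurse on the right subtree first, then the left.
Recursive splits:
  root=18; inorder splits into left=[4, 10, 13], right=[21]
  root=21; inorder splits into left=[], right=[]
  root=10; inorder splits into left=[4], right=[13]
  root=13; inorder splits into left=[], right=[]
  root=4; inorder splits into left=[], right=[]
Reconstructed level-order: [18, 10, 21, 4, 13]


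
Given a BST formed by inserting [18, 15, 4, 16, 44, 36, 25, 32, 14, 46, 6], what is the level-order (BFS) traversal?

Tree insertion order: [18, 15, 4, 16, 44, 36, 25, 32, 14, 46, 6]
Tree (level-order array): [18, 15, 44, 4, 16, 36, 46, None, 14, None, None, 25, None, None, None, 6, None, None, 32]
BFS from the root, enqueuing left then right child of each popped node:
  queue [18] -> pop 18, enqueue [15, 44], visited so far: [18]
  queue [15, 44] -> pop 15, enqueue [4, 16], visited so far: [18, 15]
  queue [44, 4, 16] -> pop 44, enqueue [36, 46], visited so far: [18, 15, 44]
  queue [4, 16, 36, 46] -> pop 4, enqueue [14], visited so far: [18, 15, 44, 4]
  queue [16, 36, 46, 14] -> pop 16, enqueue [none], visited so far: [18, 15, 44, 4, 16]
  queue [36, 46, 14] -> pop 36, enqueue [25], visited so far: [18, 15, 44, 4, 16, 36]
  queue [46, 14, 25] -> pop 46, enqueue [none], visited so far: [18, 15, 44, 4, 16, 36, 46]
  queue [14, 25] -> pop 14, enqueue [6], visited so far: [18, 15, 44, 4, 16, 36, 46, 14]
  queue [25, 6] -> pop 25, enqueue [32], visited so far: [18, 15, 44, 4, 16, 36, 46, 14, 25]
  queue [6, 32] -> pop 6, enqueue [none], visited so far: [18, 15, 44, 4, 16, 36, 46, 14, 25, 6]
  queue [32] -> pop 32, enqueue [none], visited so far: [18, 15, 44, 4, 16, 36, 46, 14, 25, 6, 32]
Result: [18, 15, 44, 4, 16, 36, 46, 14, 25, 6, 32]


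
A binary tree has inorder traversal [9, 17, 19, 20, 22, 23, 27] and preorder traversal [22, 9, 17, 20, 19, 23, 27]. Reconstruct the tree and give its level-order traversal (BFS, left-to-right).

Inorder:  [9, 17, 19, 20, 22, 23, 27]
Preorder: [22, 9, 17, 20, 19, 23, 27]
Algorithm: preorder visits root first, so consume preorder in order;
for each root, split the current inorder slice at that value into
left-subtree inorder and right-subtree inorder, then recurse.
Recursive splits:
  root=22; inorder splits into left=[9, 17, 19, 20], right=[23, 27]
  root=9; inorder splits into left=[], right=[17, 19, 20]
  root=17; inorder splits into left=[], right=[19, 20]
  root=20; inorder splits into left=[19], right=[]
  root=19; inorder splits into left=[], right=[]
  root=23; inorder splits into left=[], right=[27]
  root=27; inorder splits into left=[], right=[]
Reconstructed level-order: [22, 9, 23, 17, 27, 20, 19]


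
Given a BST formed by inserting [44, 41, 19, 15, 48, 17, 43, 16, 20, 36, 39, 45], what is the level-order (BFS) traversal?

Tree insertion order: [44, 41, 19, 15, 48, 17, 43, 16, 20, 36, 39, 45]
Tree (level-order array): [44, 41, 48, 19, 43, 45, None, 15, 20, None, None, None, None, None, 17, None, 36, 16, None, None, 39]
BFS from the root, enqueuing left then right child of each popped node:
  queue [44] -> pop 44, enqueue [41, 48], visited so far: [44]
  queue [41, 48] -> pop 41, enqueue [19, 43], visited so far: [44, 41]
  queue [48, 19, 43] -> pop 48, enqueue [45], visited so far: [44, 41, 48]
  queue [19, 43, 45] -> pop 19, enqueue [15, 20], visited so far: [44, 41, 48, 19]
  queue [43, 45, 15, 20] -> pop 43, enqueue [none], visited so far: [44, 41, 48, 19, 43]
  queue [45, 15, 20] -> pop 45, enqueue [none], visited so far: [44, 41, 48, 19, 43, 45]
  queue [15, 20] -> pop 15, enqueue [17], visited so far: [44, 41, 48, 19, 43, 45, 15]
  queue [20, 17] -> pop 20, enqueue [36], visited so far: [44, 41, 48, 19, 43, 45, 15, 20]
  queue [17, 36] -> pop 17, enqueue [16], visited so far: [44, 41, 48, 19, 43, 45, 15, 20, 17]
  queue [36, 16] -> pop 36, enqueue [39], visited so far: [44, 41, 48, 19, 43, 45, 15, 20, 17, 36]
  queue [16, 39] -> pop 16, enqueue [none], visited so far: [44, 41, 48, 19, 43, 45, 15, 20, 17, 36, 16]
  queue [39] -> pop 39, enqueue [none], visited so far: [44, 41, 48, 19, 43, 45, 15, 20, 17, 36, 16, 39]
Result: [44, 41, 48, 19, 43, 45, 15, 20, 17, 36, 16, 39]


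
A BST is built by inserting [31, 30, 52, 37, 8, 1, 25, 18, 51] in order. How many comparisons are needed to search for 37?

Search path for 37: 31 -> 52 -> 37
Found: True
Comparisons: 3


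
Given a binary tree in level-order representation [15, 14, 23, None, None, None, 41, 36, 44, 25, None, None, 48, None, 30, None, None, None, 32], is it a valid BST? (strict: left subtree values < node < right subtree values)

Level-order array: [15, 14, 23, None, None, None, 41, 36, 44, 25, None, None, 48, None, 30, None, None, None, 32]
Validate using subtree bounds (lo, hi): at each node, require lo < value < hi,
then recurse left with hi=value and right with lo=value.
Preorder trace (stopping at first violation):
  at node 15 with bounds (-inf, +inf): OK
  at node 14 with bounds (-inf, 15): OK
  at node 23 with bounds (15, +inf): OK
  at node 41 with bounds (23, +inf): OK
  at node 36 with bounds (23, 41): OK
  at node 25 with bounds (23, 36): OK
  at node 30 with bounds (25, 36): OK
  at node 32 with bounds (30, 36): OK
  at node 44 with bounds (41, +inf): OK
  at node 48 with bounds (44, +inf): OK
No violation found at any node.
Result: Valid BST


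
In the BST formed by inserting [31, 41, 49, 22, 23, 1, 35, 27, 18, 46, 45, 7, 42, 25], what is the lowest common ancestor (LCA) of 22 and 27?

Tree insertion order: [31, 41, 49, 22, 23, 1, 35, 27, 18, 46, 45, 7, 42, 25]
Tree (level-order array): [31, 22, 41, 1, 23, 35, 49, None, 18, None, 27, None, None, 46, None, 7, None, 25, None, 45, None, None, None, None, None, 42]
In a BST, the LCA of p=22, q=27 is the first node v on the
root-to-leaf path with p <= v <= q (go left if both < v, right if both > v).
Walk from root:
  at 31: both 22 and 27 < 31, go left
  at 22: 22 <= 22 <= 27, this is the LCA
LCA = 22


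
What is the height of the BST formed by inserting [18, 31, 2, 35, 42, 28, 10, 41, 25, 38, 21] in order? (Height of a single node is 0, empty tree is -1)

Insertion order: [18, 31, 2, 35, 42, 28, 10, 41, 25, 38, 21]
Tree (level-order array): [18, 2, 31, None, 10, 28, 35, None, None, 25, None, None, 42, 21, None, 41, None, None, None, 38]
Compute height bottom-up (empty subtree = -1):
  height(10) = 1 + max(-1, -1) = 0
  height(2) = 1 + max(-1, 0) = 1
  height(21) = 1 + max(-1, -1) = 0
  height(25) = 1 + max(0, -1) = 1
  height(28) = 1 + max(1, -1) = 2
  height(38) = 1 + max(-1, -1) = 0
  height(41) = 1 + max(0, -1) = 1
  height(42) = 1 + max(1, -1) = 2
  height(35) = 1 + max(-1, 2) = 3
  height(31) = 1 + max(2, 3) = 4
  height(18) = 1 + max(1, 4) = 5
Height = 5


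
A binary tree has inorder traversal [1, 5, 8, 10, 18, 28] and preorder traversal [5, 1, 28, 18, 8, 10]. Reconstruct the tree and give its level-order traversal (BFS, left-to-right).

Inorder:  [1, 5, 8, 10, 18, 28]
Preorder: [5, 1, 28, 18, 8, 10]
Algorithm: preorder visits root first, so consume preorder in order;
for each root, split the current inorder slice at that value into
left-subtree inorder and right-subtree inorder, then recurse.
Recursive splits:
  root=5; inorder splits into left=[1], right=[8, 10, 18, 28]
  root=1; inorder splits into left=[], right=[]
  root=28; inorder splits into left=[8, 10, 18], right=[]
  root=18; inorder splits into left=[8, 10], right=[]
  root=8; inorder splits into left=[], right=[10]
  root=10; inorder splits into left=[], right=[]
Reconstructed level-order: [5, 1, 28, 18, 8, 10]


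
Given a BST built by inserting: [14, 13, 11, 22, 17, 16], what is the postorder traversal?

Tree insertion order: [14, 13, 11, 22, 17, 16]
Tree (level-order array): [14, 13, 22, 11, None, 17, None, None, None, 16]
Postorder traversal: [11, 13, 16, 17, 22, 14]


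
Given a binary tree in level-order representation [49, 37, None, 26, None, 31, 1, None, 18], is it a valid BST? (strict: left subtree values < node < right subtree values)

Level-order array: [49, 37, None, 26, None, 31, 1, None, 18]
Validate using subtree bounds (lo, hi): at each node, require lo < value < hi,
then recurse left with hi=value and right with lo=value.
Preorder trace (stopping at first violation):
  at node 49 with bounds (-inf, +inf): OK
  at node 37 with bounds (-inf, 49): OK
  at node 26 with bounds (-inf, 37): OK
  at node 31 with bounds (-inf, 26): VIOLATION
Node 31 violates its bound: not (-inf < 31 < 26).
Result: Not a valid BST


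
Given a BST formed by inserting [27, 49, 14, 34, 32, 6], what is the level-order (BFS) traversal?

Tree insertion order: [27, 49, 14, 34, 32, 6]
Tree (level-order array): [27, 14, 49, 6, None, 34, None, None, None, 32]
BFS from the root, enqueuing left then right child of each popped node:
  queue [27] -> pop 27, enqueue [14, 49], visited so far: [27]
  queue [14, 49] -> pop 14, enqueue [6], visited so far: [27, 14]
  queue [49, 6] -> pop 49, enqueue [34], visited so far: [27, 14, 49]
  queue [6, 34] -> pop 6, enqueue [none], visited so far: [27, 14, 49, 6]
  queue [34] -> pop 34, enqueue [32], visited so far: [27, 14, 49, 6, 34]
  queue [32] -> pop 32, enqueue [none], visited so far: [27, 14, 49, 6, 34, 32]
Result: [27, 14, 49, 6, 34, 32]


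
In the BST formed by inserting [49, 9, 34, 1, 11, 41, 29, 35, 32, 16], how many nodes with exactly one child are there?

Tree built from: [49, 9, 34, 1, 11, 41, 29, 35, 32, 16]
Tree (level-order array): [49, 9, None, 1, 34, None, None, 11, 41, None, 29, 35, None, 16, 32]
Rule: These are nodes with exactly 1 non-null child.
Per-node child counts:
  node 49: 1 child(ren)
  node 9: 2 child(ren)
  node 1: 0 child(ren)
  node 34: 2 child(ren)
  node 11: 1 child(ren)
  node 29: 2 child(ren)
  node 16: 0 child(ren)
  node 32: 0 child(ren)
  node 41: 1 child(ren)
  node 35: 0 child(ren)
Matching nodes: [49, 11, 41]
Count of nodes with exactly one child: 3


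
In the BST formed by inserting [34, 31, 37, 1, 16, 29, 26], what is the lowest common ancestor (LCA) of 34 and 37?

Tree insertion order: [34, 31, 37, 1, 16, 29, 26]
Tree (level-order array): [34, 31, 37, 1, None, None, None, None, 16, None, 29, 26]
In a BST, the LCA of p=34, q=37 is the first node v on the
root-to-leaf path with p <= v <= q (go left if both < v, right if both > v).
Walk from root:
  at 34: 34 <= 34 <= 37, this is the LCA
LCA = 34


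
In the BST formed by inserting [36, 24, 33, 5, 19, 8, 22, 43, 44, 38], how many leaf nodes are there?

Tree built from: [36, 24, 33, 5, 19, 8, 22, 43, 44, 38]
Tree (level-order array): [36, 24, 43, 5, 33, 38, 44, None, 19, None, None, None, None, None, None, 8, 22]
Rule: A leaf has 0 children.
Per-node child counts:
  node 36: 2 child(ren)
  node 24: 2 child(ren)
  node 5: 1 child(ren)
  node 19: 2 child(ren)
  node 8: 0 child(ren)
  node 22: 0 child(ren)
  node 33: 0 child(ren)
  node 43: 2 child(ren)
  node 38: 0 child(ren)
  node 44: 0 child(ren)
Matching nodes: [8, 22, 33, 38, 44]
Count of leaf nodes: 5


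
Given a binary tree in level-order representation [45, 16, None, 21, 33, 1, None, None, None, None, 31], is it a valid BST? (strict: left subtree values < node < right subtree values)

Level-order array: [45, 16, None, 21, 33, 1, None, None, None, None, 31]
Validate using subtree bounds (lo, hi): at each node, require lo < value < hi,
then recurse left with hi=value and right with lo=value.
Preorder trace (stopping at first violation):
  at node 45 with bounds (-inf, +inf): OK
  at node 16 with bounds (-inf, 45): OK
  at node 21 with bounds (-inf, 16): VIOLATION
Node 21 violates its bound: not (-inf < 21 < 16).
Result: Not a valid BST


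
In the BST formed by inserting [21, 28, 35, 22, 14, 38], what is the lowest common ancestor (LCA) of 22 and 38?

Tree insertion order: [21, 28, 35, 22, 14, 38]
Tree (level-order array): [21, 14, 28, None, None, 22, 35, None, None, None, 38]
In a BST, the LCA of p=22, q=38 is the first node v on the
root-to-leaf path with p <= v <= q (go left if both < v, right if both > v).
Walk from root:
  at 21: both 22 and 38 > 21, go right
  at 28: 22 <= 28 <= 38, this is the LCA
LCA = 28


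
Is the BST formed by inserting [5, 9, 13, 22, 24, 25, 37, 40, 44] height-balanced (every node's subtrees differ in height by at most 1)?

Tree (level-order array): [5, None, 9, None, 13, None, 22, None, 24, None, 25, None, 37, None, 40, None, 44]
Definition: a tree is height-balanced if, at every node, |h(left) - h(right)| <= 1 (empty subtree has height -1).
Bottom-up per-node check:
  node 44: h_left=-1, h_right=-1, diff=0 [OK], height=0
  node 40: h_left=-1, h_right=0, diff=1 [OK], height=1
  node 37: h_left=-1, h_right=1, diff=2 [FAIL (|-1-1|=2 > 1)], height=2
  node 25: h_left=-1, h_right=2, diff=3 [FAIL (|-1-2|=3 > 1)], height=3
  node 24: h_left=-1, h_right=3, diff=4 [FAIL (|-1-3|=4 > 1)], height=4
  node 22: h_left=-1, h_right=4, diff=5 [FAIL (|-1-4|=5 > 1)], height=5
  node 13: h_left=-1, h_right=5, diff=6 [FAIL (|-1-5|=6 > 1)], height=6
  node 9: h_left=-1, h_right=6, diff=7 [FAIL (|-1-6|=7 > 1)], height=7
  node 5: h_left=-1, h_right=7, diff=8 [FAIL (|-1-7|=8 > 1)], height=8
Node 37 violates the condition: |-1 - 1| = 2 > 1.
Result: Not balanced


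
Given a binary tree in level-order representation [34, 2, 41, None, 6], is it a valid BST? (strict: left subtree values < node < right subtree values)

Level-order array: [34, 2, 41, None, 6]
Validate using subtree bounds (lo, hi): at each node, require lo < value < hi,
then recurse left with hi=value and right with lo=value.
Preorder trace (stopping at first violation):
  at node 34 with bounds (-inf, +inf): OK
  at node 2 with bounds (-inf, 34): OK
  at node 6 with bounds (2, 34): OK
  at node 41 with bounds (34, +inf): OK
No violation found at any node.
Result: Valid BST


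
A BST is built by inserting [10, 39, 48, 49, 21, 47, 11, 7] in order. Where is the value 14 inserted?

Starting tree (level order): [10, 7, 39, None, None, 21, 48, 11, None, 47, 49]
Insertion path: 10 -> 39 -> 21 -> 11
Result: insert 14 as right child of 11
Final tree (level order): [10, 7, 39, None, None, 21, 48, 11, None, 47, 49, None, 14]


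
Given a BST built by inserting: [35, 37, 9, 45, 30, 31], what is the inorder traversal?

Tree insertion order: [35, 37, 9, 45, 30, 31]
Tree (level-order array): [35, 9, 37, None, 30, None, 45, None, 31]
Inorder traversal: [9, 30, 31, 35, 37, 45]


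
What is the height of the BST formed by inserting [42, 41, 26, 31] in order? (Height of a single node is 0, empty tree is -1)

Insertion order: [42, 41, 26, 31]
Tree (level-order array): [42, 41, None, 26, None, None, 31]
Compute height bottom-up (empty subtree = -1):
  height(31) = 1 + max(-1, -1) = 0
  height(26) = 1 + max(-1, 0) = 1
  height(41) = 1 + max(1, -1) = 2
  height(42) = 1 + max(2, -1) = 3
Height = 3


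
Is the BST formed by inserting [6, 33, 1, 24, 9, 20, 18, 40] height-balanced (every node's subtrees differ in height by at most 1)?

Tree (level-order array): [6, 1, 33, None, None, 24, 40, 9, None, None, None, None, 20, 18]
Definition: a tree is height-balanced if, at every node, |h(left) - h(right)| <= 1 (empty subtree has height -1).
Bottom-up per-node check:
  node 1: h_left=-1, h_right=-1, diff=0 [OK], height=0
  node 18: h_left=-1, h_right=-1, diff=0 [OK], height=0
  node 20: h_left=0, h_right=-1, diff=1 [OK], height=1
  node 9: h_left=-1, h_right=1, diff=2 [FAIL (|-1-1|=2 > 1)], height=2
  node 24: h_left=2, h_right=-1, diff=3 [FAIL (|2--1|=3 > 1)], height=3
  node 40: h_left=-1, h_right=-1, diff=0 [OK], height=0
  node 33: h_left=3, h_right=0, diff=3 [FAIL (|3-0|=3 > 1)], height=4
  node 6: h_left=0, h_right=4, diff=4 [FAIL (|0-4|=4 > 1)], height=5
Node 9 violates the condition: |-1 - 1| = 2 > 1.
Result: Not balanced


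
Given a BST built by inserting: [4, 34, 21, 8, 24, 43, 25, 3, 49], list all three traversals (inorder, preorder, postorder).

Tree insertion order: [4, 34, 21, 8, 24, 43, 25, 3, 49]
Tree (level-order array): [4, 3, 34, None, None, 21, 43, 8, 24, None, 49, None, None, None, 25]
Inorder (L, root, R): [3, 4, 8, 21, 24, 25, 34, 43, 49]
Preorder (root, L, R): [4, 3, 34, 21, 8, 24, 25, 43, 49]
Postorder (L, R, root): [3, 8, 25, 24, 21, 49, 43, 34, 4]


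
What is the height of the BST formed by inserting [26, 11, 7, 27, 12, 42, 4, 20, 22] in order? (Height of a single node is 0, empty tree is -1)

Insertion order: [26, 11, 7, 27, 12, 42, 4, 20, 22]
Tree (level-order array): [26, 11, 27, 7, 12, None, 42, 4, None, None, 20, None, None, None, None, None, 22]
Compute height bottom-up (empty subtree = -1):
  height(4) = 1 + max(-1, -1) = 0
  height(7) = 1 + max(0, -1) = 1
  height(22) = 1 + max(-1, -1) = 0
  height(20) = 1 + max(-1, 0) = 1
  height(12) = 1 + max(-1, 1) = 2
  height(11) = 1 + max(1, 2) = 3
  height(42) = 1 + max(-1, -1) = 0
  height(27) = 1 + max(-1, 0) = 1
  height(26) = 1 + max(3, 1) = 4
Height = 4


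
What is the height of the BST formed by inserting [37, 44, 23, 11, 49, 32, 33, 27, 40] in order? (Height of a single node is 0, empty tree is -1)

Insertion order: [37, 44, 23, 11, 49, 32, 33, 27, 40]
Tree (level-order array): [37, 23, 44, 11, 32, 40, 49, None, None, 27, 33]
Compute height bottom-up (empty subtree = -1):
  height(11) = 1 + max(-1, -1) = 0
  height(27) = 1 + max(-1, -1) = 0
  height(33) = 1 + max(-1, -1) = 0
  height(32) = 1 + max(0, 0) = 1
  height(23) = 1 + max(0, 1) = 2
  height(40) = 1 + max(-1, -1) = 0
  height(49) = 1 + max(-1, -1) = 0
  height(44) = 1 + max(0, 0) = 1
  height(37) = 1 + max(2, 1) = 3
Height = 3


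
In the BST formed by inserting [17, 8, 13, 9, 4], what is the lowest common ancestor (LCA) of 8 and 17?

Tree insertion order: [17, 8, 13, 9, 4]
Tree (level-order array): [17, 8, None, 4, 13, None, None, 9]
In a BST, the LCA of p=8, q=17 is the first node v on the
root-to-leaf path with p <= v <= q (go left if both < v, right if both > v).
Walk from root:
  at 17: 8 <= 17 <= 17, this is the LCA
LCA = 17


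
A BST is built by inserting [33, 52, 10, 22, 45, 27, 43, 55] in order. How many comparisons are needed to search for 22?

Search path for 22: 33 -> 10 -> 22
Found: True
Comparisons: 3


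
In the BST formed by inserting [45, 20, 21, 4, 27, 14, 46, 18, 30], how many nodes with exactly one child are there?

Tree built from: [45, 20, 21, 4, 27, 14, 46, 18, 30]
Tree (level-order array): [45, 20, 46, 4, 21, None, None, None, 14, None, 27, None, 18, None, 30]
Rule: These are nodes with exactly 1 non-null child.
Per-node child counts:
  node 45: 2 child(ren)
  node 20: 2 child(ren)
  node 4: 1 child(ren)
  node 14: 1 child(ren)
  node 18: 0 child(ren)
  node 21: 1 child(ren)
  node 27: 1 child(ren)
  node 30: 0 child(ren)
  node 46: 0 child(ren)
Matching nodes: [4, 14, 21, 27]
Count of nodes with exactly one child: 4


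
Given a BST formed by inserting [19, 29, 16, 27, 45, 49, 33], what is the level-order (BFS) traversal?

Tree insertion order: [19, 29, 16, 27, 45, 49, 33]
Tree (level-order array): [19, 16, 29, None, None, 27, 45, None, None, 33, 49]
BFS from the root, enqueuing left then right child of each popped node:
  queue [19] -> pop 19, enqueue [16, 29], visited so far: [19]
  queue [16, 29] -> pop 16, enqueue [none], visited so far: [19, 16]
  queue [29] -> pop 29, enqueue [27, 45], visited so far: [19, 16, 29]
  queue [27, 45] -> pop 27, enqueue [none], visited so far: [19, 16, 29, 27]
  queue [45] -> pop 45, enqueue [33, 49], visited so far: [19, 16, 29, 27, 45]
  queue [33, 49] -> pop 33, enqueue [none], visited so far: [19, 16, 29, 27, 45, 33]
  queue [49] -> pop 49, enqueue [none], visited so far: [19, 16, 29, 27, 45, 33, 49]
Result: [19, 16, 29, 27, 45, 33, 49]


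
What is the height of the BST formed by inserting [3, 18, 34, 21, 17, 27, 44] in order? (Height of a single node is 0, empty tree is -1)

Insertion order: [3, 18, 34, 21, 17, 27, 44]
Tree (level-order array): [3, None, 18, 17, 34, None, None, 21, 44, None, 27]
Compute height bottom-up (empty subtree = -1):
  height(17) = 1 + max(-1, -1) = 0
  height(27) = 1 + max(-1, -1) = 0
  height(21) = 1 + max(-1, 0) = 1
  height(44) = 1 + max(-1, -1) = 0
  height(34) = 1 + max(1, 0) = 2
  height(18) = 1 + max(0, 2) = 3
  height(3) = 1 + max(-1, 3) = 4
Height = 4


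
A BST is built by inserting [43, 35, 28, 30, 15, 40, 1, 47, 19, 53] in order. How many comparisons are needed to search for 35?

Search path for 35: 43 -> 35
Found: True
Comparisons: 2


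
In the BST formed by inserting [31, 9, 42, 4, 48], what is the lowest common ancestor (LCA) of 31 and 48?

Tree insertion order: [31, 9, 42, 4, 48]
Tree (level-order array): [31, 9, 42, 4, None, None, 48]
In a BST, the LCA of p=31, q=48 is the first node v on the
root-to-leaf path with p <= v <= q (go left if both < v, right if both > v).
Walk from root:
  at 31: 31 <= 31 <= 48, this is the LCA
LCA = 31


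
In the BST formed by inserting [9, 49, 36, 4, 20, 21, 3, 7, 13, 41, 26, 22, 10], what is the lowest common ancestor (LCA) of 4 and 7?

Tree insertion order: [9, 49, 36, 4, 20, 21, 3, 7, 13, 41, 26, 22, 10]
Tree (level-order array): [9, 4, 49, 3, 7, 36, None, None, None, None, None, 20, 41, 13, 21, None, None, 10, None, None, 26, None, None, 22]
In a BST, the LCA of p=4, q=7 is the first node v on the
root-to-leaf path with p <= v <= q (go left if both < v, right if both > v).
Walk from root:
  at 9: both 4 and 7 < 9, go left
  at 4: 4 <= 4 <= 7, this is the LCA
LCA = 4


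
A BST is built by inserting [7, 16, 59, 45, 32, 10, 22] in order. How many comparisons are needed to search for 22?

Search path for 22: 7 -> 16 -> 59 -> 45 -> 32 -> 22
Found: True
Comparisons: 6


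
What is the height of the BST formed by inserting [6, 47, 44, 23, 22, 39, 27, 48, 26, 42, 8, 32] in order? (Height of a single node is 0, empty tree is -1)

Insertion order: [6, 47, 44, 23, 22, 39, 27, 48, 26, 42, 8, 32]
Tree (level-order array): [6, None, 47, 44, 48, 23, None, None, None, 22, 39, 8, None, 27, 42, None, None, 26, 32]
Compute height bottom-up (empty subtree = -1):
  height(8) = 1 + max(-1, -1) = 0
  height(22) = 1 + max(0, -1) = 1
  height(26) = 1 + max(-1, -1) = 0
  height(32) = 1 + max(-1, -1) = 0
  height(27) = 1 + max(0, 0) = 1
  height(42) = 1 + max(-1, -1) = 0
  height(39) = 1 + max(1, 0) = 2
  height(23) = 1 + max(1, 2) = 3
  height(44) = 1 + max(3, -1) = 4
  height(48) = 1 + max(-1, -1) = 0
  height(47) = 1 + max(4, 0) = 5
  height(6) = 1 + max(-1, 5) = 6
Height = 6


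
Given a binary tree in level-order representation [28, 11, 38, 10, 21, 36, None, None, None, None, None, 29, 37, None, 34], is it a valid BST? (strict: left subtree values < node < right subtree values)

Level-order array: [28, 11, 38, 10, 21, 36, None, None, None, None, None, 29, 37, None, 34]
Validate using subtree bounds (lo, hi): at each node, require lo < value < hi,
then recurse left with hi=value and right with lo=value.
Preorder trace (stopping at first violation):
  at node 28 with bounds (-inf, +inf): OK
  at node 11 with bounds (-inf, 28): OK
  at node 10 with bounds (-inf, 11): OK
  at node 21 with bounds (11, 28): OK
  at node 38 with bounds (28, +inf): OK
  at node 36 with bounds (28, 38): OK
  at node 29 with bounds (28, 36): OK
  at node 34 with bounds (29, 36): OK
  at node 37 with bounds (36, 38): OK
No violation found at any node.
Result: Valid BST


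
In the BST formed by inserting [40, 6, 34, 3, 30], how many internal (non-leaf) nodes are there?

Tree built from: [40, 6, 34, 3, 30]
Tree (level-order array): [40, 6, None, 3, 34, None, None, 30]
Rule: An internal node has at least one child.
Per-node child counts:
  node 40: 1 child(ren)
  node 6: 2 child(ren)
  node 3: 0 child(ren)
  node 34: 1 child(ren)
  node 30: 0 child(ren)
Matching nodes: [40, 6, 34]
Count of internal (non-leaf) nodes: 3


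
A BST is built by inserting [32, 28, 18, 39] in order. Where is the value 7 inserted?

Starting tree (level order): [32, 28, 39, 18]
Insertion path: 32 -> 28 -> 18
Result: insert 7 as left child of 18
Final tree (level order): [32, 28, 39, 18, None, None, None, 7]


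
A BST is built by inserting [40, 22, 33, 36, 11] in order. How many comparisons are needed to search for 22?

Search path for 22: 40 -> 22
Found: True
Comparisons: 2


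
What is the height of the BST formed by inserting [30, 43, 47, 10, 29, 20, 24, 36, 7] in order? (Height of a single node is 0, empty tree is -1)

Insertion order: [30, 43, 47, 10, 29, 20, 24, 36, 7]
Tree (level-order array): [30, 10, 43, 7, 29, 36, 47, None, None, 20, None, None, None, None, None, None, 24]
Compute height bottom-up (empty subtree = -1):
  height(7) = 1 + max(-1, -1) = 0
  height(24) = 1 + max(-1, -1) = 0
  height(20) = 1 + max(-1, 0) = 1
  height(29) = 1 + max(1, -1) = 2
  height(10) = 1 + max(0, 2) = 3
  height(36) = 1 + max(-1, -1) = 0
  height(47) = 1 + max(-1, -1) = 0
  height(43) = 1 + max(0, 0) = 1
  height(30) = 1 + max(3, 1) = 4
Height = 4


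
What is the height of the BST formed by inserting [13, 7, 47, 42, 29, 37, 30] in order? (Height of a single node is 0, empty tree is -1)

Insertion order: [13, 7, 47, 42, 29, 37, 30]
Tree (level-order array): [13, 7, 47, None, None, 42, None, 29, None, None, 37, 30]
Compute height bottom-up (empty subtree = -1):
  height(7) = 1 + max(-1, -1) = 0
  height(30) = 1 + max(-1, -1) = 0
  height(37) = 1 + max(0, -1) = 1
  height(29) = 1 + max(-1, 1) = 2
  height(42) = 1 + max(2, -1) = 3
  height(47) = 1 + max(3, -1) = 4
  height(13) = 1 + max(0, 4) = 5
Height = 5


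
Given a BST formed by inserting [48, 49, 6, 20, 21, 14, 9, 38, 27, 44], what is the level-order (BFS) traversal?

Tree insertion order: [48, 49, 6, 20, 21, 14, 9, 38, 27, 44]
Tree (level-order array): [48, 6, 49, None, 20, None, None, 14, 21, 9, None, None, 38, None, None, 27, 44]
BFS from the root, enqueuing left then right child of each popped node:
  queue [48] -> pop 48, enqueue [6, 49], visited so far: [48]
  queue [6, 49] -> pop 6, enqueue [20], visited so far: [48, 6]
  queue [49, 20] -> pop 49, enqueue [none], visited so far: [48, 6, 49]
  queue [20] -> pop 20, enqueue [14, 21], visited so far: [48, 6, 49, 20]
  queue [14, 21] -> pop 14, enqueue [9], visited so far: [48, 6, 49, 20, 14]
  queue [21, 9] -> pop 21, enqueue [38], visited so far: [48, 6, 49, 20, 14, 21]
  queue [9, 38] -> pop 9, enqueue [none], visited so far: [48, 6, 49, 20, 14, 21, 9]
  queue [38] -> pop 38, enqueue [27, 44], visited so far: [48, 6, 49, 20, 14, 21, 9, 38]
  queue [27, 44] -> pop 27, enqueue [none], visited so far: [48, 6, 49, 20, 14, 21, 9, 38, 27]
  queue [44] -> pop 44, enqueue [none], visited so far: [48, 6, 49, 20, 14, 21, 9, 38, 27, 44]
Result: [48, 6, 49, 20, 14, 21, 9, 38, 27, 44]


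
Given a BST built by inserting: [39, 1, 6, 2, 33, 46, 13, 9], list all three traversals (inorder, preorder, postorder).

Tree insertion order: [39, 1, 6, 2, 33, 46, 13, 9]
Tree (level-order array): [39, 1, 46, None, 6, None, None, 2, 33, None, None, 13, None, 9]
Inorder (L, root, R): [1, 2, 6, 9, 13, 33, 39, 46]
Preorder (root, L, R): [39, 1, 6, 2, 33, 13, 9, 46]
Postorder (L, R, root): [2, 9, 13, 33, 6, 1, 46, 39]


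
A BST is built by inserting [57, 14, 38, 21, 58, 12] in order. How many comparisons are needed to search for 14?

Search path for 14: 57 -> 14
Found: True
Comparisons: 2


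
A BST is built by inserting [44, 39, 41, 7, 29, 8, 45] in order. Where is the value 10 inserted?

Starting tree (level order): [44, 39, 45, 7, 41, None, None, None, 29, None, None, 8]
Insertion path: 44 -> 39 -> 7 -> 29 -> 8
Result: insert 10 as right child of 8
Final tree (level order): [44, 39, 45, 7, 41, None, None, None, 29, None, None, 8, None, None, 10]


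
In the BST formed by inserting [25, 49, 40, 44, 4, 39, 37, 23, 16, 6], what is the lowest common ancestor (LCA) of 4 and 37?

Tree insertion order: [25, 49, 40, 44, 4, 39, 37, 23, 16, 6]
Tree (level-order array): [25, 4, 49, None, 23, 40, None, 16, None, 39, 44, 6, None, 37]
In a BST, the LCA of p=4, q=37 is the first node v on the
root-to-leaf path with p <= v <= q (go left if both < v, right if both > v).
Walk from root:
  at 25: 4 <= 25 <= 37, this is the LCA
LCA = 25


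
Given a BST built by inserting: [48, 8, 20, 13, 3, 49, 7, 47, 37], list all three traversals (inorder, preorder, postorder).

Tree insertion order: [48, 8, 20, 13, 3, 49, 7, 47, 37]
Tree (level-order array): [48, 8, 49, 3, 20, None, None, None, 7, 13, 47, None, None, None, None, 37]
Inorder (L, root, R): [3, 7, 8, 13, 20, 37, 47, 48, 49]
Preorder (root, L, R): [48, 8, 3, 7, 20, 13, 47, 37, 49]
Postorder (L, R, root): [7, 3, 13, 37, 47, 20, 8, 49, 48]


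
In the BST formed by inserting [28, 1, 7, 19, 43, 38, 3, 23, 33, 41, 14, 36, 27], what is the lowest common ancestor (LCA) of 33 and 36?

Tree insertion order: [28, 1, 7, 19, 43, 38, 3, 23, 33, 41, 14, 36, 27]
Tree (level-order array): [28, 1, 43, None, 7, 38, None, 3, 19, 33, 41, None, None, 14, 23, None, 36, None, None, None, None, None, 27]
In a BST, the LCA of p=33, q=36 is the first node v on the
root-to-leaf path with p <= v <= q (go left if both < v, right if both > v).
Walk from root:
  at 28: both 33 and 36 > 28, go right
  at 43: both 33 and 36 < 43, go left
  at 38: both 33 and 36 < 38, go left
  at 33: 33 <= 33 <= 36, this is the LCA
LCA = 33


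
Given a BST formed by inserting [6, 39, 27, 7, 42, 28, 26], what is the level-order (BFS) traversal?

Tree insertion order: [6, 39, 27, 7, 42, 28, 26]
Tree (level-order array): [6, None, 39, 27, 42, 7, 28, None, None, None, 26]
BFS from the root, enqueuing left then right child of each popped node:
  queue [6] -> pop 6, enqueue [39], visited so far: [6]
  queue [39] -> pop 39, enqueue [27, 42], visited so far: [6, 39]
  queue [27, 42] -> pop 27, enqueue [7, 28], visited so far: [6, 39, 27]
  queue [42, 7, 28] -> pop 42, enqueue [none], visited so far: [6, 39, 27, 42]
  queue [7, 28] -> pop 7, enqueue [26], visited so far: [6, 39, 27, 42, 7]
  queue [28, 26] -> pop 28, enqueue [none], visited so far: [6, 39, 27, 42, 7, 28]
  queue [26] -> pop 26, enqueue [none], visited so far: [6, 39, 27, 42, 7, 28, 26]
Result: [6, 39, 27, 42, 7, 28, 26]


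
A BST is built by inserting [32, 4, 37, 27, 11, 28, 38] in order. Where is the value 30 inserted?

Starting tree (level order): [32, 4, 37, None, 27, None, 38, 11, 28]
Insertion path: 32 -> 4 -> 27 -> 28
Result: insert 30 as right child of 28
Final tree (level order): [32, 4, 37, None, 27, None, 38, 11, 28, None, None, None, None, None, 30]


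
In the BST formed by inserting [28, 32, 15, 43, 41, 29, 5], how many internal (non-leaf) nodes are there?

Tree built from: [28, 32, 15, 43, 41, 29, 5]
Tree (level-order array): [28, 15, 32, 5, None, 29, 43, None, None, None, None, 41]
Rule: An internal node has at least one child.
Per-node child counts:
  node 28: 2 child(ren)
  node 15: 1 child(ren)
  node 5: 0 child(ren)
  node 32: 2 child(ren)
  node 29: 0 child(ren)
  node 43: 1 child(ren)
  node 41: 0 child(ren)
Matching nodes: [28, 15, 32, 43]
Count of internal (non-leaf) nodes: 4


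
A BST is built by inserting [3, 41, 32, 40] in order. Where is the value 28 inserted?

Starting tree (level order): [3, None, 41, 32, None, None, 40]
Insertion path: 3 -> 41 -> 32
Result: insert 28 as left child of 32
Final tree (level order): [3, None, 41, 32, None, 28, 40]


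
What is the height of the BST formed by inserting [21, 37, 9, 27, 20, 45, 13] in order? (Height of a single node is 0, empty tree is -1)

Insertion order: [21, 37, 9, 27, 20, 45, 13]
Tree (level-order array): [21, 9, 37, None, 20, 27, 45, 13]
Compute height bottom-up (empty subtree = -1):
  height(13) = 1 + max(-1, -1) = 0
  height(20) = 1 + max(0, -1) = 1
  height(9) = 1 + max(-1, 1) = 2
  height(27) = 1 + max(-1, -1) = 0
  height(45) = 1 + max(-1, -1) = 0
  height(37) = 1 + max(0, 0) = 1
  height(21) = 1 + max(2, 1) = 3
Height = 3


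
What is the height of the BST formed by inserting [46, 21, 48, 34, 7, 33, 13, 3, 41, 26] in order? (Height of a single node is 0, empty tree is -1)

Insertion order: [46, 21, 48, 34, 7, 33, 13, 3, 41, 26]
Tree (level-order array): [46, 21, 48, 7, 34, None, None, 3, 13, 33, 41, None, None, None, None, 26]
Compute height bottom-up (empty subtree = -1):
  height(3) = 1 + max(-1, -1) = 0
  height(13) = 1 + max(-1, -1) = 0
  height(7) = 1 + max(0, 0) = 1
  height(26) = 1 + max(-1, -1) = 0
  height(33) = 1 + max(0, -1) = 1
  height(41) = 1 + max(-1, -1) = 0
  height(34) = 1 + max(1, 0) = 2
  height(21) = 1 + max(1, 2) = 3
  height(48) = 1 + max(-1, -1) = 0
  height(46) = 1 + max(3, 0) = 4
Height = 4


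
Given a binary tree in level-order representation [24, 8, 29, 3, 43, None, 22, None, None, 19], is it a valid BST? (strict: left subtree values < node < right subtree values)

Level-order array: [24, 8, 29, 3, 43, None, 22, None, None, 19]
Validate using subtree bounds (lo, hi): at each node, require lo < value < hi,
then recurse left with hi=value and right with lo=value.
Preorder trace (stopping at first violation):
  at node 24 with bounds (-inf, +inf): OK
  at node 8 with bounds (-inf, 24): OK
  at node 3 with bounds (-inf, 8): OK
  at node 43 with bounds (8, 24): VIOLATION
Node 43 violates its bound: not (8 < 43 < 24).
Result: Not a valid BST


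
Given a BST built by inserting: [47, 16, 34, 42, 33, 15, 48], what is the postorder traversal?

Tree insertion order: [47, 16, 34, 42, 33, 15, 48]
Tree (level-order array): [47, 16, 48, 15, 34, None, None, None, None, 33, 42]
Postorder traversal: [15, 33, 42, 34, 16, 48, 47]


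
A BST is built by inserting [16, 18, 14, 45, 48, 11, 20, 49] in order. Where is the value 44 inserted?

Starting tree (level order): [16, 14, 18, 11, None, None, 45, None, None, 20, 48, None, None, None, 49]
Insertion path: 16 -> 18 -> 45 -> 20
Result: insert 44 as right child of 20
Final tree (level order): [16, 14, 18, 11, None, None, 45, None, None, 20, 48, None, 44, None, 49]


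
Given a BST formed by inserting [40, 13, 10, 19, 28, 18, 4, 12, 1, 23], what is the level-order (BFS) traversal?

Tree insertion order: [40, 13, 10, 19, 28, 18, 4, 12, 1, 23]
Tree (level-order array): [40, 13, None, 10, 19, 4, 12, 18, 28, 1, None, None, None, None, None, 23]
BFS from the root, enqueuing left then right child of each popped node:
  queue [40] -> pop 40, enqueue [13], visited so far: [40]
  queue [13] -> pop 13, enqueue [10, 19], visited so far: [40, 13]
  queue [10, 19] -> pop 10, enqueue [4, 12], visited so far: [40, 13, 10]
  queue [19, 4, 12] -> pop 19, enqueue [18, 28], visited so far: [40, 13, 10, 19]
  queue [4, 12, 18, 28] -> pop 4, enqueue [1], visited so far: [40, 13, 10, 19, 4]
  queue [12, 18, 28, 1] -> pop 12, enqueue [none], visited so far: [40, 13, 10, 19, 4, 12]
  queue [18, 28, 1] -> pop 18, enqueue [none], visited so far: [40, 13, 10, 19, 4, 12, 18]
  queue [28, 1] -> pop 28, enqueue [23], visited so far: [40, 13, 10, 19, 4, 12, 18, 28]
  queue [1, 23] -> pop 1, enqueue [none], visited so far: [40, 13, 10, 19, 4, 12, 18, 28, 1]
  queue [23] -> pop 23, enqueue [none], visited so far: [40, 13, 10, 19, 4, 12, 18, 28, 1, 23]
Result: [40, 13, 10, 19, 4, 12, 18, 28, 1, 23]


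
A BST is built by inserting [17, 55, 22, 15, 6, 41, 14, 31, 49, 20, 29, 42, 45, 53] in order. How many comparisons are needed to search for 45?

Search path for 45: 17 -> 55 -> 22 -> 41 -> 49 -> 42 -> 45
Found: True
Comparisons: 7


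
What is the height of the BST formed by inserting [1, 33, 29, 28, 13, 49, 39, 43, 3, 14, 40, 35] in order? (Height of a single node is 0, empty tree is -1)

Insertion order: [1, 33, 29, 28, 13, 49, 39, 43, 3, 14, 40, 35]
Tree (level-order array): [1, None, 33, 29, 49, 28, None, 39, None, 13, None, 35, 43, 3, 14, None, None, 40]
Compute height bottom-up (empty subtree = -1):
  height(3) = 1 + max(-1, -1) = 0
  height(14) = 1 + max(-1, -1) = 0
  height(13) = 1 + max(0, 0) = 1
  height(28) = 1 + max(1, -1) = 2
  height(29) = 1 + max(2, -1) = 3
  height(35) = 1 + max(-1, -1) = 0
  height(40) = 1 + max(-1, -1) = 0
  height(43) = 1 + max(0, -1) = 1
  height(39) = 1 + max(0, 1) = 2
  height(49) = 1 + max(2, -1) = 3
  height(33) = 1 + max(3, 3) = 4
  height(1) = 1 + max(-1, 4) = 5
Height = 5


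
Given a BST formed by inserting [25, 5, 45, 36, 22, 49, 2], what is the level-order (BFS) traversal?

Tree insertion order: [25, 5, 45, 36, 22, 49, 2]
Tree (level-order array): [25, 5, 45, 2, 22, 36, 49]
BFS from the root, enqueuing left then right child of each popped node:
  queue [25] -> pop 25, enqueue [5, 45], visited so far: [25]
  queue [5, 45] -> pop 5, enqueue [2, 22], visited so far: [25, 5]
  queue [45, 2, 22] -> pop 45, enqueue [36, 49], visited so far: [25, 5, 45]
  queue [2, 22, 36, 49] -> pop 2, enqueue [none], visited so far: [25, 5, 45, 2]
  queue [22, 36, 49] -> pop 22, enqueue [none], visited so far: [25, 5, 45, 2, 22]
  queue [36, 49] -> pop 36, enqueue [none], visited so far: [25, 5, 45, 2, 22, 36]
  queue [49] -> pop 49, enqueue [none], visited so far: [25, 5, 45, 2, 22, 36, 49]
Result: [25, 5, 45, 2, 22, 36, 49]


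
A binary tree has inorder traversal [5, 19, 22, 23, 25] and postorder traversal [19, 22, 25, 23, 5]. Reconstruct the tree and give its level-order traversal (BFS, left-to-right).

Inorder:   [5, 19, 22, 23, 25]
Postorder: [19, 22, 25, 23, 5]
Algorithm: postorder visits root last, so walk postorder right-to-left;
each value is the root of the current inorder slice — split it at that
value, recurse on the right subtree first, then the left.
Recursive splits:
  root=5; inorder splits into left=[], right=[19, 22, 23, 25]
  root=23; inorder splits into left=[19, 22], right=[25]
  root=25; inorder splits into left=[], right=[]
  root=22; inorder splits into left=[19], right=[]
  root=19; inorder splits into left=[], right=[]
Reconstructed level-order: [5, 23, 22, 25, 19]
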